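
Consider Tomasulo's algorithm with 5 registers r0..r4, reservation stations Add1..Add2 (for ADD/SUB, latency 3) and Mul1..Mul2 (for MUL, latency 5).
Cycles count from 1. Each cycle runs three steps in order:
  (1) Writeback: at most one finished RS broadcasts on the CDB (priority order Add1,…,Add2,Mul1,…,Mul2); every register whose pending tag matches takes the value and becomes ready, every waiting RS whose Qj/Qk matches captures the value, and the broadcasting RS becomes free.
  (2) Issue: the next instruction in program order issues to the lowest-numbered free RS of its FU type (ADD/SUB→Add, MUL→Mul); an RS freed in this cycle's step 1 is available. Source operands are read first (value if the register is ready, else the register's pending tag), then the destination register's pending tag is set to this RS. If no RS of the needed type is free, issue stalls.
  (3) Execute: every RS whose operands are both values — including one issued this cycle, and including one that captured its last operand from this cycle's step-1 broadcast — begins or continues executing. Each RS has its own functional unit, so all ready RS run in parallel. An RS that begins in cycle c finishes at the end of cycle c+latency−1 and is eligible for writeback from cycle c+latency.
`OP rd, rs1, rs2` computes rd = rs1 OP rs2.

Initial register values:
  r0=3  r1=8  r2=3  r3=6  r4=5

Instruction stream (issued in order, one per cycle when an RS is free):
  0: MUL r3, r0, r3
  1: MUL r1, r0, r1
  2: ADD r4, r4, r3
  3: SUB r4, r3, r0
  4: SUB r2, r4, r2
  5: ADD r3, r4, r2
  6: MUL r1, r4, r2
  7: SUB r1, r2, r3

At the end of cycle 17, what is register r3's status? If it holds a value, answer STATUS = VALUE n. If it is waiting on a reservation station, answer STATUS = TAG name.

cycle 1: issue MUL r3<-Mul1 // r0:3,r1:8,r2:3,r3:Mul1,r4:5
cycle 2: issue MUL r1<-Mul2 // r0:3,r1:Mul2,r2:3,r3:Mul1,r4:5
cycle 3: issue ADD r4<-Add1 // r0:3,r1:Mul2,r2:3,r3:Mul1,r4:Add1
cycle 4: issue SUB r4<-Add2 // r0:3,r1:Mul2,r2:3,r3:Mul1,r4:Add2
cycle 5: stall // r0:3,r1:Mul2,r2:3,r3:Mul1,r4:Add2
cycle 6: CDB Mul1=18; stall // r0:3,r1:Mul2,r2:3,r3:18,r4:Add2
cycle 7: CDB Mul2=24; stall // r0:3,r1:24,r2:3,r3:18,r4:Add2
cycle 8: stall // r0:3,r1:24,r2:3,r3:18,r4:Add2
cycle 9: CDB Add1=23; issue SUB r2<-Add1 // r0:3,r1:24,r2:Add1,r3:18,r4:Add2
cycle 10: CDB Add2=15; issue ADD r3<-Add2 // r0:3,r1:24,r2:Add1,r3:Add2,r4:15
cycle 11: issue MUL r1<-Mul1 // r0:3,r1:Mul1,r2:Add1,r3:Add2,r4:15
cycle 12: stall // r0:3,r1:Mul1,r2:Add1,r3:Add2,r4:15
cycle 13: CDB Add1=12; issue SUB r1<-Add1 // r0:3,r1:Add1,r2:12,r3:Add2,r4:15
cycle 14: - // r0:3,r1:Add1,r2:12,r3:Add2,r4:15
cycle 15: - // r0:3,r1:Add1,r2:12,r3:Add2,r4:15
cycle 16: CDB Add2=27 // r0:3,r1:Add1,r2:12,r3:27,r4:15
cycle 17: - // r0:3,r1:Add1,r2:12,r3:27,r4:15

STATUS = VALUE 27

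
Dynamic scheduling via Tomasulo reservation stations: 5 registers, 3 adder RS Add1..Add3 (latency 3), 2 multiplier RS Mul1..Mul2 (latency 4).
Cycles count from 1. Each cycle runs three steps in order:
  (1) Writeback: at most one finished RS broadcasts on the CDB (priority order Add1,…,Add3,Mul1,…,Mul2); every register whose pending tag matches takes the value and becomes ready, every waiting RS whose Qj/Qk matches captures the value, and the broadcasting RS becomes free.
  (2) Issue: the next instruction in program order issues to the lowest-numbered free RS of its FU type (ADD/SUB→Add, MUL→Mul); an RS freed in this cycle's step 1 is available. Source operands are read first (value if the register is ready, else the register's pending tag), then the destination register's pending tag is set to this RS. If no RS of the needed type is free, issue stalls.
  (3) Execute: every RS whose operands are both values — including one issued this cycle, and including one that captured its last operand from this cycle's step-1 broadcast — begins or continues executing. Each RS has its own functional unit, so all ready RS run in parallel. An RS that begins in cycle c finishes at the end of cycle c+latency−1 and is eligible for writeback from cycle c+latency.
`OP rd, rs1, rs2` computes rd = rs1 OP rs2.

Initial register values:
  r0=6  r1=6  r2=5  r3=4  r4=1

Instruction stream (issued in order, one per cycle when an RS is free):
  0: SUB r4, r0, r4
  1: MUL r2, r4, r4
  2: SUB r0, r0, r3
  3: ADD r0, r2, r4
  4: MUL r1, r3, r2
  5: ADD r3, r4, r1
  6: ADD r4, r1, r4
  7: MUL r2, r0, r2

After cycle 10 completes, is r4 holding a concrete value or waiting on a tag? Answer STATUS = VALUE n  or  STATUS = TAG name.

  c1: issue SUB r4<-Add1  regs: r0:6,r1:6,r2:5,r3:4,r4:Add1
  c2: issue MUL r2<-Mul1  regs: r0:6,r1:6,r2:Mul1,r3:4,r4:Add1
  c3: issue SUB r0<-Add2  regs: r0:Add2,r1:6,r2:Mul1,r3:4,r4:Add1
  c4: CDB Add1=5; issue ADD r0<-Add1  regs: r0:Add1,r1:6,r2:Mul1,r3:4,r4:5
  c5: issue MUL r1<-Mul2  regs: r0:Add1,r1:Mul2,r2:Mul1,r3:4,r4:5
  c6: CDB Add2=2; issue ADD r3<-Add2  regs: r0:Add1,r1:Mul2,r2:Mul1,r3:Add2,r4:5
  c7: issue ADD r4<-Add3  regs: r0:Add1,r1:Mul2,r2:Mul1,r3:Add2,r4:Add3
  c8: CDB Mul1=25; issue MUL r2<-Mul1  regs: r0:Add1,r1:Mul2,r2:Mul1,r3:Add2,r4:Add3
  c9: -  regs: r0:Add1,r1:Mul2,r2:Mul1,r3:Add2,r4:Add3
  c10: -  regs: r0:Add1,r1:Mul2,r2:Mul1,r3:Add2,r4:Add3

STATUS = TAG Add3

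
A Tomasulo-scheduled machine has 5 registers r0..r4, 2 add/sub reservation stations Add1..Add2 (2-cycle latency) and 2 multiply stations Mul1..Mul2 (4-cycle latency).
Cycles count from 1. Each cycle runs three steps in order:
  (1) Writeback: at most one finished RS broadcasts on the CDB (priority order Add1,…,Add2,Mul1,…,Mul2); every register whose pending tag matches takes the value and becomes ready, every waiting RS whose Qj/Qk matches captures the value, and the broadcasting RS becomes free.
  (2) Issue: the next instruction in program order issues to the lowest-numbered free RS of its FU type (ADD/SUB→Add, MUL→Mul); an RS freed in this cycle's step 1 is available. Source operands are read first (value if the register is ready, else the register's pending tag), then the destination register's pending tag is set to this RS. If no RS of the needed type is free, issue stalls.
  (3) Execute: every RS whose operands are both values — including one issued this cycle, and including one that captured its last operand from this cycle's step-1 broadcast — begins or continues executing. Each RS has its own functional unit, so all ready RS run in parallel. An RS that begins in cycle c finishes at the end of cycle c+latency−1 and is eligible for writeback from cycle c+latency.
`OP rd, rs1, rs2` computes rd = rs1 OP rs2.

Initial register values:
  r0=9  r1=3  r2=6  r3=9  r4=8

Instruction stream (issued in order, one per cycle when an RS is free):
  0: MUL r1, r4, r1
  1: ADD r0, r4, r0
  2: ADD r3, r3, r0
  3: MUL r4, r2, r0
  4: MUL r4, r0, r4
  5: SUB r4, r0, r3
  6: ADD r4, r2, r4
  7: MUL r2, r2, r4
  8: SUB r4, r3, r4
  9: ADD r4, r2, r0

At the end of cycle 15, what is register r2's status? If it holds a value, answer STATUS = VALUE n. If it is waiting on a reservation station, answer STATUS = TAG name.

  c1: issue MUL r1<-Mul1  regs: r0:9,r1:Mul1,r2:6,r3:9,r4:8
  c2: issue ADD r0<-Add1  regs: r0:Add1,r1:Mul1,r2:6,r3:9,r4:8
  c3: issue ADD r3<-Add2  regs: r0:Add1,r1:Mul1,r2:6,r3:Add2,r4:8
  c4: CDB Add1=17; issue MUL r4<-Mul2  regs: r0:17,r1:Mul1,r2:6,r3:Add2,r4:Mul2
  c5: CDB Mul1=24; issue MUL r4<-Mul1  regs: r0:17,r1:24,r2:6,r3:Add2,r4:Mul1
  c6: CDB Add2=26; issue SUB r4<-Add1  regs: r0:17,r1:24,r2:6,r3:26,r4:Add1
  c7: issue ADD r4<-Add2  regs: r0:17,r1:24,r2:6,r3:26,r4:Add2
  c8: CDB Add1=-9; stall  regs: r0:17,r1:24,r2:6,r3:26,r4:Add2
  c9: CDB Mul2=102; issue MUL r2<-Mul2  regs: r0:17,r1:24,r2:Mul2,r3:26,r4:Add2
  c10: CDB Add2=-3; issue SUB r4<-Add1  regs: r0:17,r1:24,r2:Mul2,r3:26,r4:Add1
  c11: issue ADD r4<-Add2  regs: r0:17,r1:24,r2:Mul2,r3:26,r4:Add2
  c12: CDB Add1=29  regs: r0:17,r1:24,r2:Mul2,r3:26,r4:Add2
  c13: CDB Mul1=1734  regs: r0:17,r1:24,r2:Mul2,r3:26,r4:Add2
  c14: CDB Mul2=-18  regs: r0:17,r1:24,r2:-18,r3:26,r4:Add2
  c15: -  regs: r0:17,r1:24,r2:-18,r3:26,r4:Add2

STATUS = VALUE -18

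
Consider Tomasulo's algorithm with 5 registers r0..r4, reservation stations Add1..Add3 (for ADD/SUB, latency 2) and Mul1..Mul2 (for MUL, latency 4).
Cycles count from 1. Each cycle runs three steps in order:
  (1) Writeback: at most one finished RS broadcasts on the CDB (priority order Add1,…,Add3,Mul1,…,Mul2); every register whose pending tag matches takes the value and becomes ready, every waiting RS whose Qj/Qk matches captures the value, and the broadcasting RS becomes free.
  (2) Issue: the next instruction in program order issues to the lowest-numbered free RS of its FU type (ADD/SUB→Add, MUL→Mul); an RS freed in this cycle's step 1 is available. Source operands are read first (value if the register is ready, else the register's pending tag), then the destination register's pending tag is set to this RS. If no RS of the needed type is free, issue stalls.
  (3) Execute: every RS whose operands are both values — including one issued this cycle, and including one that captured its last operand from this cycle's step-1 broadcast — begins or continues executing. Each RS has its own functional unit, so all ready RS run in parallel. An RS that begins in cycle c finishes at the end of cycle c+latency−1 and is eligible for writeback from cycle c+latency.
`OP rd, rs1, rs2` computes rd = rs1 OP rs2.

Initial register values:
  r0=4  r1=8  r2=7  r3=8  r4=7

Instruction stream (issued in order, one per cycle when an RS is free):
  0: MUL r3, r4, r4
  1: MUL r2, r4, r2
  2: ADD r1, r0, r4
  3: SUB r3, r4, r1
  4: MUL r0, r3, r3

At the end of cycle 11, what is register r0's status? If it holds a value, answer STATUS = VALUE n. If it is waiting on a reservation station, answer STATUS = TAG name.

cycle 1: issue MUL r3<-Mul1 // r0:4,r1:8,r2:7,r3:Mul1,r4:7
cycle 2: issue MUL r2<-Mul2 // r0:4,r1:8,r2:Mul2,r3:Mul1,r4:7
cycle 3: issue ADD r1<-Add1 // r0:4,r1:Add1,r2:Mul2,r3:Mul1,r4:7
cycle 4: issue SUB r3<-Add2 // r0:4,r1:Add1,r2:Mul2,r3:Add2,r4:7
cycle 5: CDB Add1=11; stall // r0:4,r1:11,r2:Mul2,r3:Add2,r4:7
cycle 6: CDB Mul1=49; issue MUL r0<-Mul1 // r0:Mul1,r1:11,r2:Mul2,r3:Add2,r4:7
cycle 7: CDB Add2=-4 // r0:Mul1,r1:11,r2:Mul2,r3:-4,r4:7
cycle 8: CDB Mul2=49 // r0:Mul1,r1:11,r2:49,r3:-4,r4:7
cycle 9: - // r0:Mul1,r1:11,r2:49,r3:-4,r4:7
cycle 10: - // r0:Mul1,r1:11,r2:49,r3:-4,r4:7
cycle 11: CDB Mul1=16 // r0:16,r1:11,r2:49,r3:-4,r4:7

STATUS = VALUE 16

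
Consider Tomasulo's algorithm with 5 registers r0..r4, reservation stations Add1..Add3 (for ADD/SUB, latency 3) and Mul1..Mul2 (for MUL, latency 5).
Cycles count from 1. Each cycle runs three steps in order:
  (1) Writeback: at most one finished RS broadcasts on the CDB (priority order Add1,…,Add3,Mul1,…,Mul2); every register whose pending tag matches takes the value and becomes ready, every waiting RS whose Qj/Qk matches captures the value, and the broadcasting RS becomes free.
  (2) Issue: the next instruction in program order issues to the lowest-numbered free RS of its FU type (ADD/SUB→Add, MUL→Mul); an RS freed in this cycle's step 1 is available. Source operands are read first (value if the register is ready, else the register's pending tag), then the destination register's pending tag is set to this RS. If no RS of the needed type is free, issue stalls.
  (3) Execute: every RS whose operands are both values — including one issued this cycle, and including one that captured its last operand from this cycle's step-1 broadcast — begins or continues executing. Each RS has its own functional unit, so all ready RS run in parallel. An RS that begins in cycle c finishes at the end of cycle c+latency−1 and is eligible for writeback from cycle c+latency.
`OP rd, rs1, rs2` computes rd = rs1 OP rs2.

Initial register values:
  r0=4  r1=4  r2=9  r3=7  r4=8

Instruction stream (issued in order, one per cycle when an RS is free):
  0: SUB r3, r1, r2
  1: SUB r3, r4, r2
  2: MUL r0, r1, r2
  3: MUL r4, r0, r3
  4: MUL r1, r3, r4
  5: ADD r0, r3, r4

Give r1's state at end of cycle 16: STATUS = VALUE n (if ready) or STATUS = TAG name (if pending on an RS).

cycle 1: issue SUB r3<-Add1 // r0:4,r1:4,r2:9,r3:Add1,r4:8
cycle 2: issue SUB r3<-Add2 // r0:4,r1:4,r2:9,r3:Add2,r4:8
cycle 3: issue MUL r0<-Mul1 // r0:Mul1,r1:4,r2:9,r3:Add2,r4:8
cycle 4: CDB Add1=-5; issue MUL r4<-Mul2 // r0:Mul1,r1:4,r2:9,r3:Add2,r4:Mul2
cycle 5: CDB Add2=-1; stall // r0:Mul1,r1:4,r2:9,r3:-1,r4:Mul2
cycle 6: stall // r0:Mul1,r1:4,r2:9,r3:-1,r4:Mul2
cycle 7: stall // r0:Mul1,r1:4,r2:9,r3:-1,r4:Mul2
cycle 8: CDB Mul1=36; issue MUL r1<-Mul1 // r0:36,r1:Mul1,r2:9,r3:-1,r4:Mul2
cycle 9: issue ADD r0<-Add1 // r0:Add1,r1:Mul1,r2:9,r3:-1,r4:Mul2
cycle 10: - // r0:Add1,r1:Mul1,r2:9,r3:-1,r4:Mul2
cycle 11: - // r0:Add1,r1:Mul1,r2:9,r3:-1,r4:Mul2
cycle 12: - // r0:Add1,r1:Mul1,r2:9,r3:-1,r4:Mul2
cycle 13: CDB Mul2=-36 // r0:Add1,r1:Mul1,r2:9,r3:-1,r4:-36
cycle 14: - // r0:Add1,r1:Mul1,r2:9,r3:-1,r4:-36
cycle 15: - // r0:Add1,r1:Mul1,r2:9,r3:-1,r4:-36
cycle 16: CDB Add1=-37 // r0:-37,r1:Mul1,r2:9,r3:-1,r4:-36

STATUS = TAG Mul1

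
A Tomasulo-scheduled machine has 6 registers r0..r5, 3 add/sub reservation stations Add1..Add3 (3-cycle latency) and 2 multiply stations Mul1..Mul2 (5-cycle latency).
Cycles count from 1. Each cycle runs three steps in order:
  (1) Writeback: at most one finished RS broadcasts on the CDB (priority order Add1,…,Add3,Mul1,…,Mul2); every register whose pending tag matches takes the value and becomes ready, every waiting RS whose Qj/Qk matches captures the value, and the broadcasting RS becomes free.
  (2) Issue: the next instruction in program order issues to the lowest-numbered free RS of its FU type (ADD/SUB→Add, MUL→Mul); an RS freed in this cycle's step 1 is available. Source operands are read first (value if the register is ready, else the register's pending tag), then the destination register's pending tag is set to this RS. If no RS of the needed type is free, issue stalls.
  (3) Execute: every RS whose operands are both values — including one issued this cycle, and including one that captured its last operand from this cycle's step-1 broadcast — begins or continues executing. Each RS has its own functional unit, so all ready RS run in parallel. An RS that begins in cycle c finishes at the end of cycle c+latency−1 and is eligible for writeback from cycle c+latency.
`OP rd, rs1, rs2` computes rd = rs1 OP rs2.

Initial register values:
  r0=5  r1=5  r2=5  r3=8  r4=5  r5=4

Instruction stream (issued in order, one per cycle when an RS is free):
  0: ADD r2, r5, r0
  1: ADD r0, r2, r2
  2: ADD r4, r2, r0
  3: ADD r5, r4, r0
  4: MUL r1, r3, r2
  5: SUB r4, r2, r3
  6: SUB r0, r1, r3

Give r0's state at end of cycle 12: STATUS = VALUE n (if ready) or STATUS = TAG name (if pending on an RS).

cycle 1: issue ADD r2<-Add1 // r0:5,r1:5,r2:Add1,r3:8,r4:5,r5:4
cycle 2: issue ADD r0<-Add2 // r0:Add2,r1:5,r2:Add1,r3:8,r4:5,r5:4
cycle 3: issue ADD r4<-Add3 // r0:Add2,r1:5,r2:Add1,r3:8,r4:Add3,r5:4
cycle 4: CDB Add1=9; issue ADD r5<-Add1 // r0:Add2,r1:5,r2:9,r3:8,r4:Add3,r5:Add1
cycle 5: issue MUL r1<-Mul1 // r0:Add2,r1:Mul1,r2:9,r3:8,r4:Add3,r5:Add1
cycle 6: stall // r0:Add2,r1:Mul1,r2:9,r3:8,r4:Add3,r5:Add1
cycle 7: CDB Add2=18; issue SUB r4<-Add2 // r0:18,r1:Mul1,r2:9,r3:8,r4:Add2,r5:Add1
cycle 8: stall // r0:18,r1:Mul1,r2:9,r3:8,r4:Add2,r5:Add1
cycle 9: stall // r0:18,r1:Mul1,r2:9,r3:8,r4:Add2,r5:Add1
cycle 10: CDB Add2=1; issue SUB r0<-Add2 // r0:Add2,r1:Mul1,r2:9,r3:8,r4:1,r5:Add1
cycle 11: CDB Add3=27 // r0:Add2,r1:Mul1,r2:9,r3:8,r4:1,r5:Add1
cycle 12: CDB Mul1=72 // r0:Add2,r1:72,r2:9,r3:8,r4:1,r5:Add1

STATUS = TAG Add2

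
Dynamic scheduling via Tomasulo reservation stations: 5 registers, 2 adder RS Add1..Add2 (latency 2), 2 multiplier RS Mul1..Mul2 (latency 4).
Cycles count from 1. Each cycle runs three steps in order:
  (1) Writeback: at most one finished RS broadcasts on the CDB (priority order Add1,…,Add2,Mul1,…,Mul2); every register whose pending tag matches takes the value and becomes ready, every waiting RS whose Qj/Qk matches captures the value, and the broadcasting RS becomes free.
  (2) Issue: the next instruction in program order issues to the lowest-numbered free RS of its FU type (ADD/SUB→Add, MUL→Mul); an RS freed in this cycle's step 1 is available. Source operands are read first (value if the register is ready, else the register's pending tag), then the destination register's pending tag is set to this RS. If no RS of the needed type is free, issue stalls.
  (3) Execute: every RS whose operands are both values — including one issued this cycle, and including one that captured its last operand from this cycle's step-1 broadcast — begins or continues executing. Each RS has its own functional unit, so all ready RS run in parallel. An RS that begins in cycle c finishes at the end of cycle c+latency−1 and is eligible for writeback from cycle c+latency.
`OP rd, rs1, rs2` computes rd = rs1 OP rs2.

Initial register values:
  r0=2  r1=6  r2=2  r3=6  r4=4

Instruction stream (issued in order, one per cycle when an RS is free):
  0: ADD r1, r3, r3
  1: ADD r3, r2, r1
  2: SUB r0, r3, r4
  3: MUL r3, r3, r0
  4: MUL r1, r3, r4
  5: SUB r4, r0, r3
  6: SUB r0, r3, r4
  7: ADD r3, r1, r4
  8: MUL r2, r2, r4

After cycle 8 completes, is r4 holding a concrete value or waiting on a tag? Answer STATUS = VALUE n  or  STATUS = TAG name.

STATUS = TAG Add2

cycle 1: issue ADD r1<-Add1 // r0:2,r1:Add1,r2:2,r3:6,r4:4
cycle 2: issue ADD r3<-Add2 // r0:2,r1:Add1,r2:2,r3:Add2,r4:4
cycle 3: CDB Add1=12; issue SUB r0<-Add1 // r0:Add1,r1:12,r2:2,r3:Add2,r4:4
cycle 4: issue MUL r3<-Mul1 // r0:Add1,r1:12,r2:2,r3:Mul1,r4:4
cycle 5: CDB Add2=14; issue MUL r1<-Mul2 // r0:Add1,r1:Mul2,r2:2,r3:Mul1,r4:4
cycle 6: issue SUB r4<-Add2 // r0:Add1,r1:Mul2,r2:2,r3:Mul1,r4:Add2
cycle 7: CDB Add1=10; issue SUB r0<-Add1 // r0:Add1,r1:Mul2,r2:2,r3:Mul1,r4:Add2
cycle 8: stall // r0:Add1,r1:Mul2,r2:2,r3:Mul1,r4:Add2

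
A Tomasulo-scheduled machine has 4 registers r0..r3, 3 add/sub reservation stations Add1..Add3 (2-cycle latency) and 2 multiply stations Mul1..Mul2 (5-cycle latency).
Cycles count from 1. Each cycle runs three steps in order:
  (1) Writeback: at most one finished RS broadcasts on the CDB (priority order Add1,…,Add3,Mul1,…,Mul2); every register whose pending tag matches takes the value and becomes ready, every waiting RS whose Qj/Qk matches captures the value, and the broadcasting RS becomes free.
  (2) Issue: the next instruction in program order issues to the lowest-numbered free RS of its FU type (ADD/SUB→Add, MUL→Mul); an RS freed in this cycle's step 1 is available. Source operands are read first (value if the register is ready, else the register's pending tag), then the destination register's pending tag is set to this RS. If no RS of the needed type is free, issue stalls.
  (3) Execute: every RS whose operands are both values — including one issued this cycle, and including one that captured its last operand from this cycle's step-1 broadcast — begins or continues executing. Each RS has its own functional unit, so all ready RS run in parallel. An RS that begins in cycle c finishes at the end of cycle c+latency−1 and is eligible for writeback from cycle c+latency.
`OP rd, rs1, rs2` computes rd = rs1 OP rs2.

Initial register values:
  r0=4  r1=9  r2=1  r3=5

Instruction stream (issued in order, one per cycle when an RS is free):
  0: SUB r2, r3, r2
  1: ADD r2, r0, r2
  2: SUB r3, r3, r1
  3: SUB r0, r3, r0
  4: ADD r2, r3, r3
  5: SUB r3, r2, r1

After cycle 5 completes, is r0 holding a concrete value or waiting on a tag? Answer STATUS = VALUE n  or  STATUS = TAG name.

c1: issue SUB r2<-Add1 | r0:4,r1:9,r2:Add1,r3:5
c2: issue ADD r2<-Add2 | r0:4,r1:9,r2:Add2,r3:5
c3: CDB Add1=4; issue SUB r3<-Add1 | r0:4,r1:9,r2:Add2,r3:Add1
c4: issue SUB r0<-Add3 | r0:Add3,r1:9,r2:Add2,r3:Add1
c5: CDB Add1=-4; issue ADD r2<-Add1 | r0:Add3,r1:9,r2:Add1,r3:-4

STATUS = TAG Add3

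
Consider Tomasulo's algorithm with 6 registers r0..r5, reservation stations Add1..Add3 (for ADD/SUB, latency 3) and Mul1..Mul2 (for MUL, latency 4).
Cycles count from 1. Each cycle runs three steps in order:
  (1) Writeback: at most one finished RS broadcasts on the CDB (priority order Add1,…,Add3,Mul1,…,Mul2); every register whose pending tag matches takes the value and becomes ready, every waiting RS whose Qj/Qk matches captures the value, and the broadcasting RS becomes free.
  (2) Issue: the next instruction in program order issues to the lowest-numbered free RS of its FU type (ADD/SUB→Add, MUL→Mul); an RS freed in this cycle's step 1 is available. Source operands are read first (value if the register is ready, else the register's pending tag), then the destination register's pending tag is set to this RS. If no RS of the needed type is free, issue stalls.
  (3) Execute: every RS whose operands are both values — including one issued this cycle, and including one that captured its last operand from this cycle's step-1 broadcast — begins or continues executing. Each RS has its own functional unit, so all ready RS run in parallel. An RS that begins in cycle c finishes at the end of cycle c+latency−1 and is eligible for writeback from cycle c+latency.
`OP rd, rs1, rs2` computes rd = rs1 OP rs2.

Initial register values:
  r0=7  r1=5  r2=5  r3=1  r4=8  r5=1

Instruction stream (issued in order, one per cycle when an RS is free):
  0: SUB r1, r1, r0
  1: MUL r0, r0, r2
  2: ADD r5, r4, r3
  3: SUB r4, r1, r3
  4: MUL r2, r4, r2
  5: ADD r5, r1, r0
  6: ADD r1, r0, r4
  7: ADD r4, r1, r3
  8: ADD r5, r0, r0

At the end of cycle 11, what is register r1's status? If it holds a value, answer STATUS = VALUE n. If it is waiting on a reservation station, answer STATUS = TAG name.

  c1: issue SUB r1<-Add1  regs: r0:7,r1:Add1,r2:5,r3:1,r4:8,r5:1
  c2: issue MUL r0<-Mul1  regs: r0:Mul1,r1:Add1,r2:5,r3:1,r4:8,r5:1
  c3: issue ADD r5<-Add2  regs: r0:Mul1,r1:Add1,r2:5,r3:1,r4:8,r5:Add2
  c4: CDB Add1=-2; issue SUB r4<-Add1  regs: r0:Mul1,r1:-2,r2:5,r3:1,r4:Add1,r5:Add2
  c5: issue MUL r2<-Mul2  regs: r0:Mul1,r1:-2,r2:Mul2,r3:1,r4:Add1,r5:Add2
  c6: CDB Add2=9; issue ADD r5<-Add2  regs: r0:Mul1,r1:-2,r2:Mul2,r3:1,r4:Add1,r5:Add2
  c7: CDB Add1=-3; issue ADD r1<-Add1  regs: r0:Mul1,r1:Add1,r2:Mul2,r3:1,r4:-3,r5:Add2
  c8: CDB Mul1=35; issue ADD r4<-Add3  regs: r0:35,r1:Add1,r2:Mul2,r3:1,r4:Add3,r5:Add2
  c9: stall  regs: r0:35,r1:Add1,r2:Mul2,r3:1,r4:Add3,r5:Add2
  c10: stall  regs: r0:35,r1:Add1,r2:Mul2,r3:1,r4:Add3,r5:Add2
  c11: CDB Add1=32; issue ADD r5<-Add1  regs: r0:35,r1:32,r2:Mul2,r3:1,r4:Add3,r5:Add1

STATUS = VALUE 32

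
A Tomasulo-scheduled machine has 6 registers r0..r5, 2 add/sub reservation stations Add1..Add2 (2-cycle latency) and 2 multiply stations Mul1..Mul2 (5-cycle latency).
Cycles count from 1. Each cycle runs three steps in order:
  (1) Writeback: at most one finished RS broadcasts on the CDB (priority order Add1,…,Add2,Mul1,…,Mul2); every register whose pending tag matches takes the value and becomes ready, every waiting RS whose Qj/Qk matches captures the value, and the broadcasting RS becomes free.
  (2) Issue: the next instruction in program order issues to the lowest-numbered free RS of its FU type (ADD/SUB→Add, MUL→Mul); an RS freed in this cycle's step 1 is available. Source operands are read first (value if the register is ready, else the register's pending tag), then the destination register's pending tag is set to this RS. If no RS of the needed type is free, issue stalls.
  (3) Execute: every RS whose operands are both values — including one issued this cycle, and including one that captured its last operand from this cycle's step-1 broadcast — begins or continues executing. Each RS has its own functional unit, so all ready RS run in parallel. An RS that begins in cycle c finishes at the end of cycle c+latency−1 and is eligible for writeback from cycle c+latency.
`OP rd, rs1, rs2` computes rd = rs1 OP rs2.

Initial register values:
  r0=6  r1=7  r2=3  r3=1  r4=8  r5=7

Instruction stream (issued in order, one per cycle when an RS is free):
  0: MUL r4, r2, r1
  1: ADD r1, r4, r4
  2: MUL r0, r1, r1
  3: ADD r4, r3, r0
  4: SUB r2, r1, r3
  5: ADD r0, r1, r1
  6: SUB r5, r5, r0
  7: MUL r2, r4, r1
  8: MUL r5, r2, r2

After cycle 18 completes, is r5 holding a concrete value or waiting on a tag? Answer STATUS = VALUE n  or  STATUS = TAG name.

STATUS = TAG Mul2

cycle 1: issue MUL r4<-Mul1 // r0:6,r1:7,r2:3,r3:1,r4:Mul1,r5:7
cycle 2: issue ADD r1<-Add1 // r0:6,r1:Add1,r2:3,r3:1,r4:Mul1,r5:7
cycle 3: issue MUL r0<-Mul2 // r0:Mul2,r1:Add1,r2:3,r3:1,r4:Mul1,r5:7
cycle 4: issue ADD r4<-Add2 // r0:Mul2,r1:Add1,r2:3,r3:1,r4:Add2,r5:7
cycle 5: stall // r0:Mul2,r1:Add1,r2:3,r3:1,r4:Add2,r5:7
cycle 6: CDB Mul1=21; stall // r0:Mul2,r1:Add1,r2:3,r3:1,r4:Add2,r5:7
cycle 7: stall // r0:Mul2,r1:Add1,r2:3,r3:1,r4:Add2,r5:7
cycle 8: CDB Add1=42; issue SUB r2<-Add1 // r0:Mul2,r1:42,r2:Add1,r3:1,r4:Add2,r5:7
cycle 9: stall // r0:Mul2,r1:42,r2:Add1,r3:1,r4:Add2,r5:7
cycle 10: CDB Add1=41; issue ADD r0<-Add1 // r0:Add1,r1:42,r2:41,r3:1,r4:Add2,r5:7
cycle 11: stall // r0:Add1,r1:42,r2:41,r3:1,r4:Add2,r5:7
cycle 12: CDB Add1=84; issue SUB r5<-Add1 // r0:84,r1:42,r2:41,r3:1,r4:Add2,r5:Add1
cycle 13: CDB Mul2=1764; issue MUL r2<-Mul1 // r0:84,r1:42,r2:Mul1,r3:1,r4:Add2,r5:Add1
cycle 14: CDB Add1=-77; issue MUL r5<-Mul2 // r0:84,r1:42,r2:Mul1,r3:1,r4:Add2,r5:Mul2
cycle 15: CDB Add2=1765 // r0:84,r1:42,r2:Mul1,r3:1,r4:1765,r5:Mul2
cycle 16: - // r0:84,r1:42,r2:Mul1,r3:1,r4:1765,r5:Mul2
cycle 17: - // r0:84,r1:42,r2:Mul1,r3:1,r4:1765,r5:Mul2
cycle 18: - // r0:84,r1:42,r2:Mul1,r3:1,r4:1765,r5:Mul2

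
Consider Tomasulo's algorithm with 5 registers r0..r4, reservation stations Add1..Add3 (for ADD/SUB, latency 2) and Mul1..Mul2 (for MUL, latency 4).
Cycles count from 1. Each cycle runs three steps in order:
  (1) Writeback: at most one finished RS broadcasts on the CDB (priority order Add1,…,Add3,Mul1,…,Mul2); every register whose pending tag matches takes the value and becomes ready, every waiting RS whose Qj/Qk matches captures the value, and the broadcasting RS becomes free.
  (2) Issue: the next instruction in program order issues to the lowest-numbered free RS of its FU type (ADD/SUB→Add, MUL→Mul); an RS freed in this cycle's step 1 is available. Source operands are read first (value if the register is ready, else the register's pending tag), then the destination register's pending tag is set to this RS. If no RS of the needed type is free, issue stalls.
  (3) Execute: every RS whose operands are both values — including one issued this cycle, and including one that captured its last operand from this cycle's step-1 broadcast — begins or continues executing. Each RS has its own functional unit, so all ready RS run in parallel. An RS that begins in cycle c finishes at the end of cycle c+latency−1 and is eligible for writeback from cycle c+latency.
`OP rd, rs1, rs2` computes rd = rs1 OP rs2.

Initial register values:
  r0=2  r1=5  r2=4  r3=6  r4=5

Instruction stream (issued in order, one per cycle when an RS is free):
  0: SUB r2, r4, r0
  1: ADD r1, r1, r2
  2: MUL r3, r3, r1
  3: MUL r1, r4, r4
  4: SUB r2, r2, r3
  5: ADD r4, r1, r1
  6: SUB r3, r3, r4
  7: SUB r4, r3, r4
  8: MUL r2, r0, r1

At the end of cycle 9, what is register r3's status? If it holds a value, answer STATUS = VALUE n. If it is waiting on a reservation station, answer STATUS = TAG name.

c1: issue SUB r2<-Add1 | r0:2,r1:5,r2:Add1,r3:6,r4:5
c2: issue ADD r1<-Add2 | r0:2,r1:Add2,r2:Add1,r3:6,r4:5
c3: CDB Add1=3; issue MUL r3<-Mul1 | r0:2,r1:Add2,r2:3,r3:Mul1,r4:5
c4: issue MUL r1<-Mul2 | r0:2,r1:Mul2,r2:3,r3:Mul1,r4:5
c5: CDB Add2=8; issue SUB r2<-Add1 | r0:2,r1:Mul2,r2:Add1,r3:Mul1,r4:5
c6: issue ADD r4<-Add2 | r0:2,r1:Mul2,r2:Add1,r3:Mul1,r4:Add2
c7: issue SUB r3<-Add3 | r0:2,r1:Mul2,r2:Add1,r3:Add3,r4:Add2
c8: CDB Mul2=25; stall | r0:2,r1:25,r2:Add1,r3:Add3,r4:Add2
c9: CDB Mul1=48; stall | r0:2,r1:25,r2:Add1,r3:Add3,r4:Add2

STATUS = TAG Add3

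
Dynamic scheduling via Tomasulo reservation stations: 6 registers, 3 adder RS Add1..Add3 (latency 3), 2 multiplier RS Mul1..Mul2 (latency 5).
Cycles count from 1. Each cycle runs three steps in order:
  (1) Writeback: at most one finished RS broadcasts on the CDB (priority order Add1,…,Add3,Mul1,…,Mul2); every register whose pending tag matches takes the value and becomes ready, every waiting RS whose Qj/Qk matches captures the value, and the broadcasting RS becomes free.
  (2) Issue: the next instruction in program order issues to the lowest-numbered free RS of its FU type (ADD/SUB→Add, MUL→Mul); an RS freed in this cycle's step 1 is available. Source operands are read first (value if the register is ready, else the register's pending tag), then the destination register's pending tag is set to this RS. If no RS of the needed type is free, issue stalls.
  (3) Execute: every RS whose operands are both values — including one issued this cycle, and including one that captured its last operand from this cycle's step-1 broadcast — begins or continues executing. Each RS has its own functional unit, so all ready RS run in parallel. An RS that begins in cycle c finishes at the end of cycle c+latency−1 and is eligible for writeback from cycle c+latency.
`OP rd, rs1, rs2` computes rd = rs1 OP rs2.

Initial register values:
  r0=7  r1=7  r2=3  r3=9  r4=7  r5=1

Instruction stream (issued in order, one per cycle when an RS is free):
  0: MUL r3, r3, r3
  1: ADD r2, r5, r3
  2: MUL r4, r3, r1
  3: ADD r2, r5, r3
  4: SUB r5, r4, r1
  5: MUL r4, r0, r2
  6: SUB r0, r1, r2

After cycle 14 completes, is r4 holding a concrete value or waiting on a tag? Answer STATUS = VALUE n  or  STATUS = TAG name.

STATUS = TAG Mul1

  c1: issue MUL r3<-Mul1  regs: r0:7,r1:7,r2:3,r3:Mul1,r4:7,r5:1
  c2: issue ADD r2<-Add1  regs: r0:7,r1:7,r2:Add1,r3:Mul1,r4:7,r5:1
  c3: issue MUL r4<-Mul2  regs: r0:7,r1:7,r2:Add1,r3:Mul1,r4:Mul2,r5:1
  c4: issue ADD r2<-Add2  regs: r0:7,r1:7,r2:Add2,r3:Mul1,r4:Mul2,r5:1
  c5: issue SUB r5<-Add3  regs: r0:7,r1:7,r2:Add2,r3:Mul1,r4:Mul2,r5:Add3
  c6: CDB Mul1=81; issue MUL r4<-Mul1  regs: r0:7,r1:7,r2:Add2,r3:81,r4:Mul1,r5:Add3
  c7: stall  regs: r0:7,r1:7,r2:Add2,r3:81,r4:Mul1,r5:Add3
  c8: stall  regs: r0:7,r1:7,r2:Add2,r3:81,r4:Mul1,r5:Add3
  c9: CDB Add1=82; issue SUB r0<-Add1  regs: r0:Add1,r1:7,r2:Add2,r3:81,r4:Mul1,r5:Add3
  c10: CDB Add2=82  regs: r0:Add1,r1:7,r2:82,r3:81,r4:Mul1,r5:Add3
  c11: CDB Mul2=567  regs: r0:Add1,r1:7,r2:82,r3:81,r4:Mul1,r5:Add3
  c12: -  regs: r0:Add1,r1:7,r2:82,r3:81,r4:Mul1,r5:Add3
  c13: CDB Add1=-75  regs: r0:-75,r1:7,r2:82,r3:81,r4:Mul1,r5:Add3
  c14: CDB Add3=560  regs: r0:-75,r1:7,r2:82,r3:81,r4:Mul1,r5:560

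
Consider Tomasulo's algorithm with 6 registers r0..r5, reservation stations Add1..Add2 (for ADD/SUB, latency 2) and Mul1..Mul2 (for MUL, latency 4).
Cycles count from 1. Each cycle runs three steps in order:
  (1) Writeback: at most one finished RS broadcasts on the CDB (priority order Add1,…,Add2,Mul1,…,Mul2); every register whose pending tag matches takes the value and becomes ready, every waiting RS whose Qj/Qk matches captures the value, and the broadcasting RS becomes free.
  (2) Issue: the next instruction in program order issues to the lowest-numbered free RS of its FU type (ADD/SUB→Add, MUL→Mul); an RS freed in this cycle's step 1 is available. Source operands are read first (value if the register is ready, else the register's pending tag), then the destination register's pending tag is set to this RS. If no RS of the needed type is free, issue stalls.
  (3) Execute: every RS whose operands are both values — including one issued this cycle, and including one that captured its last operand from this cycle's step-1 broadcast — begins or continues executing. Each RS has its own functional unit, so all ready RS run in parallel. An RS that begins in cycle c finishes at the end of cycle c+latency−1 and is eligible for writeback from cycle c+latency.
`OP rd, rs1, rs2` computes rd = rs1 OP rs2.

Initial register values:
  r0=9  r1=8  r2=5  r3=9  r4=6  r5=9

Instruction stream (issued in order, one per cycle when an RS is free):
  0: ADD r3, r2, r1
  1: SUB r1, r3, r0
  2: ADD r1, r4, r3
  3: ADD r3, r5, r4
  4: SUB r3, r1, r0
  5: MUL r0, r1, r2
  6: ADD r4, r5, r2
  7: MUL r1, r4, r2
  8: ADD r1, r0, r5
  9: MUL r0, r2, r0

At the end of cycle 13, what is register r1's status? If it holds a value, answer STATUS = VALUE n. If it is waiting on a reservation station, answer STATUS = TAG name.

cycle 1: issue ADD r3<-Add1 // r0:9,r1:8,r2:5,r3:Add1,r4:6,r5:9
cycle 2: issue SUB r1<-Add2 // r0:9,r1:Add2,r2:5,r3:Add1,r4:6,r5:9
cycle 3: CDB Add1=13; issue ADD r1<-Add1 // r0:9,r1:Add1,r2:5,r3:13,r4:6,r5:9
cycle 4: stall // r0:9,r1:Add1,r2:5,r3:13,r4:6,r5:9
cycle 5: CDB Add1=19; issue ADD r3<-Add1 // r0:9,r1:19,r2:5,r3:Add1,r4:6,r5:9
cycle 6: CDB Add2=4; issue SUB r3<-Add2 // r0:9,r1:19,r2:5,r3:Add2,r4:6,r5:9
cycle 7: CDB Add1=15; issue MUL r0<-Mul1 // r0:Mul1,r1:19,r2:5,r3:Add2,r4:6,r5:9
cycle 8: CDB Add2=10; issue ADD r4<-Add1 // r0:Mul1,r1:19,r2:5,r3:10,r4:Add1,r5:9
cycle 9: issue MUL r1<-Mul2 // r0:Mul1,r1:Mul2,r2:5,r3:10,r4:Add1,r5:9
cycle 10: CDB Add1=14; issue ADD r1<-Add1 // r0:Mul1,r1:Add1,r2:5,r3:10,r4:14,r5:9
cycle 11: CDB Mul1=95; issue MUL r0<-Mul1 // r0:Mul1,r1:Add1,r2:5,r3:10,r4:14,r5:9
cycle 12: - // r0:Mul1,r1:Add1,r2:5,r3:10,r4:14,r5:9
cycle 13: CDB Add1=104 // r0:Mul1,r1:104,r2:5,r3:10,r4:14,r5:9

STATUS = VALUE 104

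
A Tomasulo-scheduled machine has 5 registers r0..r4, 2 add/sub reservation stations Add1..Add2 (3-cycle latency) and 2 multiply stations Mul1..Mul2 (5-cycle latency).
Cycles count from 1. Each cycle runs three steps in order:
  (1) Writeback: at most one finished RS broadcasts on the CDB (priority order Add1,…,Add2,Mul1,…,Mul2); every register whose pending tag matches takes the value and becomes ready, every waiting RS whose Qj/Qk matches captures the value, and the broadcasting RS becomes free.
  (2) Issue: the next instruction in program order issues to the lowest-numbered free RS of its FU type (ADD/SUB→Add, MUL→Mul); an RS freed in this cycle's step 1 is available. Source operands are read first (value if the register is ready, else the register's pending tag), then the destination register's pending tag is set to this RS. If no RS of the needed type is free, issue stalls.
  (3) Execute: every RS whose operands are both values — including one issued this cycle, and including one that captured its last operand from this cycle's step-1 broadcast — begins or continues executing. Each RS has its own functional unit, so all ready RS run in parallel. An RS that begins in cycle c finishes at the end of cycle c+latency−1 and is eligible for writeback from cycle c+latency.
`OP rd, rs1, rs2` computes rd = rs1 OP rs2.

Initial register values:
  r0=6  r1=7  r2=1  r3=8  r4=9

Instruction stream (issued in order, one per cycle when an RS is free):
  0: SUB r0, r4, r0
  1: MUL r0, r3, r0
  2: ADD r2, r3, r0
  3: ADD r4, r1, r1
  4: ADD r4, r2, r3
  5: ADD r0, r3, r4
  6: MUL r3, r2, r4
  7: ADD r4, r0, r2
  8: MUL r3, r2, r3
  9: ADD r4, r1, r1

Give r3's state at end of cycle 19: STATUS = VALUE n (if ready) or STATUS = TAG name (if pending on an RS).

STATUS = TAG Mul2

  c1: issue SUB r0<-Add1  regs: r0:Add1,r1:7,r2:1,r3:8,r4:9
  c2: issue MUL r0<-Mul1  regs: r0:Mul1,r1:7,r2:1,r3:8,r4:9
  c3: issue ADD r2<-Add2  regs: r0:Mul1,r1:7,r2:Add2,r3:8,r4:9
  c4: CDB Add1=3; issue ADD r4<-Add1  regs: r0:Mul1,r1:7,r2:Add2,r3:8,r4:Add1
  c5: stall  regs: r0:Mul1,r1:7,r2:Add2,r3:8,r4:Add1
  c6: stall  regs: r0:Mul1,r1:7,r2:Add2,r3:8,r4:Add1
  c7: CDB Add1=14; issue ADD r4<-Add1  regs: r0:Mul1,r1:7,r2:Add2,r3:8,r4:Add1
  c8: stall  regs: r0:Mul1,r1:7,r2:Add2,r3:8,r4:Add1
  c9: CDB Mul1=24; stall  regs: r0:24,r1:7,r2:Add2,r3:8,r4:Add1
  c10: stall  regs: r0:24,r1:7,r2:Add2,r3:8,r4:Add1
  c11: stall  regs: r0:24,r1:7,r2:Add2,r3:8,r4:Add1
  c12: CDB Add2=32; issue ADD r0<-Add2  regs: r0:Add2,r1:7,r2:32,r3:8,r4:Add1
  c13: issue MUL r3<-Mul1  regs: r0:Add2,r1:7,r2:32,r3:Mul1,r4:Add1
  c14: stall  regs: r0:Add2,r1:7,r2:32,r3:Mul1,r4:Add1
  c15: CDB Add1=40; issue ADD r4<-Add1  regs: r0:Add2,r1:7,r2:32,r3:Mul1,r4:Add1
  c16: issue MUL r3<-Mul2  regs: r0:Add2,r1:7,r2:32,r3:Mul2,r4:Add1
  c17: stall  regs: r0:Add2,r1:7,r2:32,r3:Mul2,r4:Add1
  c18: CDB Add2=48; issue ADD r4<-Add2  regs: r0:48,r1:7,r2:32,r3:Mul2,r4:Add2
  c19: -  regs: r0:48,r1:7,r2:32,r3:Mul2,r4:Add2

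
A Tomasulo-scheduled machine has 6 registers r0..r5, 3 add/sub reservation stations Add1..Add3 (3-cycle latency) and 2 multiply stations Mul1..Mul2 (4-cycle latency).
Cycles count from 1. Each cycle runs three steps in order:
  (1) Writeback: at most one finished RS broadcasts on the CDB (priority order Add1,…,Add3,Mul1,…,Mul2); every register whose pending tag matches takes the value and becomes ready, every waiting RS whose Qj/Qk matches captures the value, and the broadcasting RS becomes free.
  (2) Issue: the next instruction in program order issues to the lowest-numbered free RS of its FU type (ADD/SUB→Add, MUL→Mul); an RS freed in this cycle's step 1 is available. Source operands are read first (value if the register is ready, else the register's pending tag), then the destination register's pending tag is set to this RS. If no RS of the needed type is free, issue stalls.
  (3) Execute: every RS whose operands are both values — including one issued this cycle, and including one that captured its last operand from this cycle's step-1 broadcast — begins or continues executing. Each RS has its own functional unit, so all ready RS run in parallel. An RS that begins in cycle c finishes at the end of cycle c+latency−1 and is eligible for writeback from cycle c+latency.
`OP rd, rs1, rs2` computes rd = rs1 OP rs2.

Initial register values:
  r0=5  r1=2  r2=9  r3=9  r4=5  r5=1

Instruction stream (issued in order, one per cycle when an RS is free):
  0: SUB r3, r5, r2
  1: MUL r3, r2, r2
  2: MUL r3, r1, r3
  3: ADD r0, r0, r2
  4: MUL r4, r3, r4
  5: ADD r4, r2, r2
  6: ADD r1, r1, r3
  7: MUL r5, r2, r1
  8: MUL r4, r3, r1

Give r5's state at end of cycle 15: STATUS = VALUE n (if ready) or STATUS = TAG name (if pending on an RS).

STATUS = TAG Mul2

c1: issue SUB r3<-Add1 | r0:5,r1:2,r2:9,r3:Add1,r4:5,r5:1
c2: issue MUL r3<-Mul1 | r0:5,r1:2,r2:9,r3:Mul1,r4:5,r5:1
c3: issue MUL r3<-Mul2 | r0:5,r1:2,r2:9,r3:Mul2,r4:5,r5:1
c4: CDB Add1=-8; issue ADD r0<-Add1 | r0:Add1,r1:2,r2:9,r3:Mul2,r4:5,r5:1
c5: stall | r0:Add1,r1:2,r2:9,r3:Mul2,r4:5,r5:1
c6: CDB Mul1=81; issue MUL r4<-Mul1 | r0:Add1,r1:2,r2:9,r3:Mul2,r4:Mul1,r5:1
c7: CDB Add1=14; issue ADD r4<-Add1 | r0:14,r1:2,r2:9,r3:Mul2,r4:Add1,r5:1
c8: issue ADD r1<-Add2 | r0:14,r1:Add2,r2:9,r3:Mul2,r4:Add1,r5:1
c9: stall | r0:14,r1:Add2,r2:9,r3:Mul2,r4:Add1,r5:1
c10: CDB Add1=18; stall | r0:14,r1:Add2,r2:9,r3:Mul2,r4:18,r5:1
c11: CDB Mul2=162; issue MUL r5<-Mul2 | r0:14,r1:Add2,r2:9,r3:162,r4:18,r5:Mul2
c12: stall | r0:14,r1:Add2,r2:9,r3:162,r4:18,r5:Mul2
c13: stall | r0:14,r1:Add2,r2:9,r3:162,r4:18,r5:Mul2
c14: CDB Add2=164; stall | r0:14,r1:164,r2:9,r3:162,r4:18,r5:Mul2
c15: CDB Mul1=810; issue MUL r4<-Mul1 | r0:14,r1:164,r2:9,r3:162,r4:Mul1,r5:Mul2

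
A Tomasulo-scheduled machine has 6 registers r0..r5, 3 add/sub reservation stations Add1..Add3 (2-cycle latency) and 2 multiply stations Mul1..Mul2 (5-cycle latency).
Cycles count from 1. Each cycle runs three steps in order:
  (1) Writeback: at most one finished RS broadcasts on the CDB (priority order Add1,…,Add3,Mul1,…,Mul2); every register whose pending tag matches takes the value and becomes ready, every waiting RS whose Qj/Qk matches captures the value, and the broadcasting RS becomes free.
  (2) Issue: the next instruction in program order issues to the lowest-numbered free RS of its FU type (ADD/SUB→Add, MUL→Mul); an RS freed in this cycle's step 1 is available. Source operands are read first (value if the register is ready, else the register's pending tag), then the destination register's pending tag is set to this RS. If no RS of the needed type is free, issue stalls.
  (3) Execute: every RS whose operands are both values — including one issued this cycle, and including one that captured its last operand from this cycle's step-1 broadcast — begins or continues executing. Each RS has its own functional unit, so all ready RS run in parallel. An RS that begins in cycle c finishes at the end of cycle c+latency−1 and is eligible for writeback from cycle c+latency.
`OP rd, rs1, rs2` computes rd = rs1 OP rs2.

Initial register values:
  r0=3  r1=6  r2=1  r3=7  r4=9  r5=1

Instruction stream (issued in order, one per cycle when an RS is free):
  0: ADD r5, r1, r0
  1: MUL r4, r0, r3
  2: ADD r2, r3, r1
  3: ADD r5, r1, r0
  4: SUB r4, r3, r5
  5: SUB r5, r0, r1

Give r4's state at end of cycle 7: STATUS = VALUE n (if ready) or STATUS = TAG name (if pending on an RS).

  c1: issue ADD r5<-Add1  regs: r0:3,r1:6,r2:1,r3:7,r4:9,r5:Add1
  c2: issue MUL r4<-Mul1  regs: r0:3,r1:6,r2:1,r3:7,r4:Mul1,r5:Add1
  c3: CDB Add1=9; issue ADD r2<-Add1  regs: r0:3,r1:6,r2:Add1,r3:7,r4:Mul1,r5:9
  c4: issue ADD r5<-Add2  regs: r0:3,r1:6,r2:Add1,r3:7,r4:Mul1,r5:Add2
  c5: CDB Add1=13; issue SUB r4<-Add1  regs: r0:3,r1:6,r2:13,r3:7,r4:Add1,r5:Add2
  c6: CDB Add2=9; issue SUB r5<-Add2  regs: r0:3,r1:6,r2:13,r3:7,r4:Add1,r5:Add2
  c7: CDB Mul1=21  regs: r0:3,r1:6,r2:13,r3:7,r4:Add1,r5:Add2

STATUS = TAG Add1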